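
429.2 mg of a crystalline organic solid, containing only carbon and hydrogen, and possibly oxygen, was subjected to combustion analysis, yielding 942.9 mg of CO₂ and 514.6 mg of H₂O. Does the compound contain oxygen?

yes

mol C = 0.9429 g CO₂ ÷ 44.009 g/mol = 0.021425 mol
mol H = 2 × 0.5146 g H₂O ÷ 18.015 g/mol = 0.057130 mol
C and H account for only 0.31492 g of the 0.4292 g sample; the remaining 0.11428 g must be oxygen.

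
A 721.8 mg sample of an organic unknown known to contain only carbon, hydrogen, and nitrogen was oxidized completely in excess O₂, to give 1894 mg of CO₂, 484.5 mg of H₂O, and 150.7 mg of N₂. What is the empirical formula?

mol C = 1.894 g CO₂ ÷ 44.009 g/mol = 0.043037 mol
mol H = 2 × 0.4845 g H₂O ÷ 18.015 g/mol = 0.053789 mol
mol N = 2 × 0.1507 g N₂ ÷ 28.014 g/mol = 0.010759 mol
Divide by the smallest (0.010759 mol): C 4.000, H 4.999, N 1.000

C4H5N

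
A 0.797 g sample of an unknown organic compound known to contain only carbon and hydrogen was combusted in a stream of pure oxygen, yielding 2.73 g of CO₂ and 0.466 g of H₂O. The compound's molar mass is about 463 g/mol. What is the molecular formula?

mol C = 2.73 g CO₂ ÷ 44.009 g/mol = 0.06203 mol
mol H = 2 × 0.466 g H₂O ÷ 18.015 g/mol = 0.05173 mol
Divide by the smallest (0.05173 mol): C 1.199, H 1.000
Multiplying each by 5 gives whole numbers: C 6.00, H 5.00
Empirical formula: C6H5
Empirical-formula mass = 77.11 g/mol; 463 ÷ 77.11 ≈ 6, so the molecular formula is C36H30.

C36H30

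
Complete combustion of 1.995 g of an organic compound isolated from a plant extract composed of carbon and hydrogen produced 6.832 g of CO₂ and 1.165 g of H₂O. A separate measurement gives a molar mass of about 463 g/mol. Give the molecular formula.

mol C = 6.832 g CO₂ ÷ 44.009 g/mol = 0.15524 mol
mol H = 2 × 1.165 g H₂O ÷ 18.015 g/mol = 0.12934 mol
Divide by the smallest (0.12934 mol): C 1.200, H 1.000
Multiplying each by 5 gives whole numbers: C 6.00, H 5.00
Empirical formula: C6H5
Empirical-formula mass = 77.11 g/mol; 463 ÷ 77.11 ≈ 6, so the molecular formula is C36H30.

C36H30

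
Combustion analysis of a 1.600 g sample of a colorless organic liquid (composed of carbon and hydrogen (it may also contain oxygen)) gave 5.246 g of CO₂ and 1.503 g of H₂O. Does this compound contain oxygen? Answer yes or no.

mol C = 5.246 g CO₂ ÷ 44.009 g/mol = 0.11920 mol
mol H = 2 × 1.503 g H₂O ÷ 18.015 g/mol = 0.16686 mol
C and H together account for 1.5999 g — essentially the entire 1.600 g sample — so the compound contains no oxygen.

no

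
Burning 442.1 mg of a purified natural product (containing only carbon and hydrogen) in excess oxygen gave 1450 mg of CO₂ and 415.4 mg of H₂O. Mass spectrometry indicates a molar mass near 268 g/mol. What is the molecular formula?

C20H28

mol C = 1.450 g CO₂ ÷ 44.009 g/mol = 0.032948 mol
mol H = 2 × 0.4154 g H₂O ÷ 18.015 g/mol = 0.046117 mol
Divide by the smallest (0.032948 mol): C 1.000, H 1.400
Multiplying each by 5 gives whole numbers: C 5.00, H 7.00
Empirical formula: C5H7
Empirical-formula mass = 67.11 g/mol; 268 ÷ 67.11 ≈ 4, so the molecular formula is C20H28.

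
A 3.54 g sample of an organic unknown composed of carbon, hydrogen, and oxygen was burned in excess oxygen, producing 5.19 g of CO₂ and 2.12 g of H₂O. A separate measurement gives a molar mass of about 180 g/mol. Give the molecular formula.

mol C = 5.19 g CO₂ ÷ 44.009 g/mol = 0.1179 mol
mol H = 2 × 2.12 g H₂O ÷ 18.015 g/mol = 0.2354 mol
mass O = 3.54 − (1.416 + 0.2372) = 1.886 g → mol O = 1.886 ÷ 15.999 = 0.1179 mol
Divide by the smallest (0.1179 mol): C 1.000, H 1.996, O 1.000
Empirical formula: CH2O
Empirical-formula mass = 30.03 g/mol; 180 ÷ 30.03 ≈ 6, so the molecular formula is C6H12O6.

C6H12O6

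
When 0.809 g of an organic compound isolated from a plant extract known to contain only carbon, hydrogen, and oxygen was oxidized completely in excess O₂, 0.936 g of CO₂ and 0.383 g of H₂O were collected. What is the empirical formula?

mol C = 0.936 g CO₂ ÷ 44.009 g/mol = 0.02127 mol
mol H = 2 × 0.383 g H₂O ÷ 18.015 g/mol = 0.04252 mol
mass O = 0.809 − (0.2555 + 0.04286) = 0.5107 g → mol O = 0.5107 ÷ 15.999 = 0.03192 mol
Divide by the smallest (0.02127 mol): C 1.000, H 1.999, O 1.501
Multiplying each by 2 gives whole numbers: C 2.00, H 4.00, O 3.00

C2H4O3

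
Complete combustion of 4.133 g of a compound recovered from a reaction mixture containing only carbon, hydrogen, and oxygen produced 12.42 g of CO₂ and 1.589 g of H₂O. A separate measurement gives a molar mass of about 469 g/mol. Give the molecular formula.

mol C = 12.42 g CO₂ ÷ 44.009 g/mol = 0.28222 mol
mol H = 2 × 1.589 g H₂O ÷ 18.015 g/mol = 0.17641 mol
mass O = 4.133 − (3.3897 + 0.17782) = 0.56550 g → mol O = 0.56550 ÷ 15.999 = 0.035346 mol
Divide by the smallest (0.035346 mol): C 7.984, H 4.991, O 1.000
Empirical formula: C8H5O
Empirical-formula mass = 117.13 g/mol; 469 ÷ 117.13 ≈ 4, so the molecular formula is C32H20O4.

C32H20O4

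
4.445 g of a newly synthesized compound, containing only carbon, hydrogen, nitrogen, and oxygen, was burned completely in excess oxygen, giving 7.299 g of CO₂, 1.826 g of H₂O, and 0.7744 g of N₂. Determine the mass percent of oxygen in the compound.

33.17%

mol C = 7.299 g CO₂ ÷ 44.009 g/mol = 0.16585 mol
mol H = 2 × 1.826 g H₂O ÷ 18.015 g/mol = 0.20272 mol
mol N = 2 × 0.7744 g N₂ ÷ 28.014 g/mol = 0.055287 mol
mass O = 4.445 − (1.9921 + 0.20434 + 0.77440) = 1.4742 g → mol O = 1.4742 ÷ 15.999 = 0.092144 mol
mass % O = 1.4742 g ÷ 4.445 g × 100%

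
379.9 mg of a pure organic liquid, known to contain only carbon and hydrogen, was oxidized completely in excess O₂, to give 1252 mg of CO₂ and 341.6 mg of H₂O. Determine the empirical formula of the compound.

mol C = 1.252 g CO₂ ÷ 44.009 g/mol = 0.028449 mol
mol H = 2 × 0.3416 g H₂O ÷ 18.015 g/mol = 0.037924 mol
Divide by the smallest (0.028449 mol): C 1.000, H 1.333
Multiplying each by 3 gives whole numbers: C 3.00, H 4.00

C3H4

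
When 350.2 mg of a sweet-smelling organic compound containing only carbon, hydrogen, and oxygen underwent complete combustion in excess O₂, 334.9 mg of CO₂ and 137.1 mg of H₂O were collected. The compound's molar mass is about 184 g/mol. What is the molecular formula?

C4H8O8

mol C = 0.3349 g CO₂ ÷ 44.009 g/mol = 0.0076098 mol
mol H = 2 × 0.1371 g H₂O ÷ 18.015 g/mol = 0.015221 mol
mass O = 0.3502 − (0.091401 + 0.015342) = 0.24346 g → mol O = 0.24346 ÷ 15.999 = 0.015217 mol
Divide by the smallest (0.0076098 mol): C 1.000, H 2.000, O 2.000
Empirical formula: CH2O2
Empirical-formula mass = 46.02 g/mol; 184 ÷ 46.02 ≈ 4, so the molecular formula is C4H8O8.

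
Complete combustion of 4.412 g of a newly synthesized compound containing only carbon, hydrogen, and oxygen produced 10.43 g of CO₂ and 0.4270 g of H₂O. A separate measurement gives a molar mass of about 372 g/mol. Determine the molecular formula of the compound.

mol C = 10.43 g CO₂ ÷ 44.009 g/mol = 0.23700 mol
mol H = 2 × 0.4270 g H₂O ÷ 18.015 g/mol = 0.047405 mol
mass O = 4.412 − (2.8466 + 0.047784) = 1.5176 g → mol O = 1.5176 ÷ 15.999 = 0.094859 mol
Divide by the smallest (0.047405 mol): C 4.999, H 1.000, O 2.001
Empirical formula: C5HO2
Empirical-formula mass = 93.06 g/mol; 372 ÷ 93.06 ≈ 4, so the molecular formula is C20H4O8.

C20H4O8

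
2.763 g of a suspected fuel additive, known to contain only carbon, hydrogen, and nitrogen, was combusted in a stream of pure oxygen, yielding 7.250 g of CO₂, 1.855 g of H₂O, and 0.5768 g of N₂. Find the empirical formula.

C4H5N

mol C = 7.250 g CO₂ ÷ 44.009 g/mol = 0.16474 mol
mol H = 2 × 1.855 g H₂O ÷ 18.015 g/mol = 0.20594 mol
mol N = 2 × 0.5768 g N₂ ÷ 28.014 g/mol = 0.041179 mol
Divide by the smallest (0.041179 mol): C 4.001, H 5.001, N 1.000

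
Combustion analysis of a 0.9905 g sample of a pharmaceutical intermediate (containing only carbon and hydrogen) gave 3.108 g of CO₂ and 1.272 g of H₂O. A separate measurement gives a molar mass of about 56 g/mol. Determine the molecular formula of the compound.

mol C = 3.108 g CO₂ ÷ 44.009 g/mol = 0.070622 mol
mol H = 2 × 1.272 g H₂O ÷ 18.015 g/mol = 0.14122 mol
Divide by the smallest (0.070622 mol): C 1.000, H 2.000
Empirical formula: CH2
Empirical-formula mass = 14.03 g/mol; 56 ÷ 14.03 ≈ 4, so the molecular formula is C4H8.

C4H8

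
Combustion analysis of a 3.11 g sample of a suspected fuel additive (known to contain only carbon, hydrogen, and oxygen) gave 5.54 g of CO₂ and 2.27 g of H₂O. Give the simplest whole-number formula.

C3H6O2

mol C = 5.54 g CO₂ ÷ 44.009 g/mol = 0.1259 mol
mol H = 2 × 2.27 g H₂O ÷ 18.015 g/mol = 0.2520 mol
mass O = 3.11 − (1.512 + 0.2540) = 1.344 g → mol O = 1.344 ÷ 15.999 = 0.08400 mol
Divide by the smallest (0.08400 mol): C 1.499, H 3.000, O 1.000
Multiplying each by 2 gives whole numbers: C 3.00, H 6.00, O 2.00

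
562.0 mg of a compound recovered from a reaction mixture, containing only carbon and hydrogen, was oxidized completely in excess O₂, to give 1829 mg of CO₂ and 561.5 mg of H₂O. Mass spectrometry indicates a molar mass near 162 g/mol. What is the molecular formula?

mol C = 1.829 g CO₂ ÷ 44.009 g/mol = 0.041560 mol
mol H = 2 × 0.5615 g H₂O ÷ 18.015 g/mol = 0.062337 mol
Divide by the smallest (0.041560 mol): C 1.000, H 1.500
Multiplying each by 2 gives whole numbers: C 2.00, H 3.00
Empirical formula: C2H3
Empirical-formula mass = 27.05 g/mol; 162 ÷ 27.05 ≈ 6, so the molecular formula is C12H18.

C12H18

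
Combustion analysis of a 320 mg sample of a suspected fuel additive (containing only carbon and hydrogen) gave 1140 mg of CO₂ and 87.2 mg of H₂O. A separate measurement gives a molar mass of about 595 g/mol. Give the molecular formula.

C48H18

mol C = 1.14 g CO₂ ÷ 44.009 g/mol = 0.02590 mol
mol H = 2 × 0.0872 g H₂O ÷ 18.015 g/mol = 0.009681 mol
Divide by the smallest (0.009681 mol): C 2.676, H 1.000
Multiplying each by 3 gives whole numbers: C 8.03, H 3.00
Empirical formula: C8H3
Empirical-formula mass = 99.11 g/mol; 595 ÷ 99.11 ≈ 6, so the molecular formula is C48H18.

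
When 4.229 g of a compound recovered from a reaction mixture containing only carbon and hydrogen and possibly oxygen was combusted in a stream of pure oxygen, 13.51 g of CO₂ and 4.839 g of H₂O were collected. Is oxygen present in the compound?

mol C = 13.51 g CO₂ ÷ 44.009 g/mol = 0.30698 mol
mol H = 2 × 4.839 g H₂O ÷ 18.015 g/mol = 0.53722 mol
C and H together account for 4.2287 g — essentially the entire 4.229 g sample — so the compound contains no oxygen.

no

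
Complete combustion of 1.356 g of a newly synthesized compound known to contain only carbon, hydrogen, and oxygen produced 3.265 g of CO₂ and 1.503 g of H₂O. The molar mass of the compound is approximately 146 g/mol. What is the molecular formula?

C8H18O2

mol C = 3.265 g CO₂ ÷ 44.009 g/mol = 0.074189 mol
mol H = 2 × 1.503 g H₂O ÷ 18.015 g/mol = 0.16686 mol
mass O = 1.356 − (0.89109 + 0.16820) = 0.29672 g → mol O = 0.29672 ÷ 15.999 = 0.018546 mol
Divide by the smallest (0.018546 mol): C 4.000, H 8.997, O 1.000
Empirical formula: C4H9O
Empirical-formula mass = 73.11 g/mol; 146 ÷ 73.11 ≈ 2, so the molecular formula is C8H18O2.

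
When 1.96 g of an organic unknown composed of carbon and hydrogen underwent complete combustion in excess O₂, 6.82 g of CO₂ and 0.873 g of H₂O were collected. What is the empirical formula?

C8H5

mol C = 6.82 g CO₂ ÷ 44.009 g/mol = 0.1550 mol
mol H = 2 × 0.873 g H₂O ÷ 18.015 g/mol = 0.09692 mol
Divide by the smallest (0.09692 mol): C 1.599, H 1.000
Multiplying each by 5 gives whole numbers: C 7.99, H 5.00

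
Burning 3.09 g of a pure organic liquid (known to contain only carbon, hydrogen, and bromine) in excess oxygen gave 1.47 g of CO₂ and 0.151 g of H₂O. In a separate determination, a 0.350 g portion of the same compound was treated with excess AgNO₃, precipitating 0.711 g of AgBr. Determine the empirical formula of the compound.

mol C = 1.47 g CO₂ ÷ 44.009 g/mol = 0.03340 mol
mol H = 2 × 0.151 g H₂O ÷ 18.015 g/mol = 0.01676 mol
From the AgBr data: mol Br per gram of compound = (0.711 ÷ 187.772) ÷ 0.350 = 0.01082 mol/g, so in the 3.09 g combustion sample mol Br = 0.03343 mol
Divide by the smallest (0.01676 mol): C 1.993, H 1.000, Br 1.994

C2HBr2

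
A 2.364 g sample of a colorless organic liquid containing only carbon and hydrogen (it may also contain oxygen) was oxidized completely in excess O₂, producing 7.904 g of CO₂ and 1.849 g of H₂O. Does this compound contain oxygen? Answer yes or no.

mol C = 7.904 g CO₂ ÷ 44.009 g/mol = 0.17960 mol
mol H = 2 × 1.849 g H₂O ÷ 18.015 g/mol = 0.20527 mol
C and H together account for 2.3641 g — essentially the entire 2.364 g sample — so the compound contains no oxygen.

no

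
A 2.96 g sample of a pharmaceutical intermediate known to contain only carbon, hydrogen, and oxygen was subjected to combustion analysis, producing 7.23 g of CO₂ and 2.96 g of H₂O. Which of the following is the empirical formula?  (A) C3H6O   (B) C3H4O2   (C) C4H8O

mol C = 7.23 g CO₂ ÷ 44.009 g/mol = 0.1643 mol
mol H = 2 × 2.96 g H₂O ÷ 18.015 g/mol = 0.3286 mol
mass O = 2.96 − (1.973 + 0.3312) = 0.6555 g → mol O = 0.6555 ÷ 15.999 = 0.04097 mol
Divide by the smallest (0.04097 mol): C 4.010, H 8.020, O 1.000

(C) C4H8O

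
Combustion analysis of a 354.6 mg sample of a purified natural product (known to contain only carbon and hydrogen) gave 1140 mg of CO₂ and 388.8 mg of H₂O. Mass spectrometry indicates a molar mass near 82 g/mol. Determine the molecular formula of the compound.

mol C = 1.140 g CO₂ ÷ 44.009 g/mol = 0.025904 mol
mol H = 2 × 0.3888 g H₂O ÷ 18.015 g/mol = 0.043164 mol
Divide by the smallest (0.025904 mol): C 1.000, H 1.666
Multiplying each by 3 gives whole numbers: C 3.00, H 5.00
Empirical formula: C3H5
Empirical-formula mass = 41.07 g/mol; 82 ÷ 41.07 ≈ 2, so the molecular formula is C6H10.

C6H10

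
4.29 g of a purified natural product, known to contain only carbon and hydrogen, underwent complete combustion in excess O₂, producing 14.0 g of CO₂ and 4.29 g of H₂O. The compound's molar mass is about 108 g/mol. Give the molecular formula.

C8H12

mol C = 14.0 g CO₂ ÷ 44.009 g/mol = 0.3181 mol
mol H = 2 × 4.29 g H₂O ÷ 18.015 g/mol = 0.4763 mol
Divide by the smallest (0.3181 mol): C 1.000, H 1.497
Multiplying each by 2 gives whole numbers: C 2.00, H 2.99
Empirical formula: C2H3
Empirical-formula mass = 27.05 g/mol; 108 ÷ 27.05 ≈ 4, so the molecular formula is C8H12.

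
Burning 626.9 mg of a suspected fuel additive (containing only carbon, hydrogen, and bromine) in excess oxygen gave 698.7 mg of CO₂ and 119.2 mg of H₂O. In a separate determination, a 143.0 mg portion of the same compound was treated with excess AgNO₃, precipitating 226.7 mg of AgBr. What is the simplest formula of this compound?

mol C = 0.6987 g CO₂ ÷ 44.009 g/mol = 0.015876 mol
mol H = 2 × 0.1192 g H₂O ÷ 18.015 g/mol = 0.013233 mol
From the AgBr data: mol Br per gram of compound = (0.2267 ÷ 187.772) ÷ 0.1430 = 0.0084428 mol/g, so in the 0.6269 g combustion sample mol Br = 0.0052928 mol
Divide by the smallest (0.0052928 mol): C 3.000, H 2.500, Br 1.000
Multiplying each by 2 gives whole numbers: C 6.00, H 5.00, Br 2.00

C6H5Br2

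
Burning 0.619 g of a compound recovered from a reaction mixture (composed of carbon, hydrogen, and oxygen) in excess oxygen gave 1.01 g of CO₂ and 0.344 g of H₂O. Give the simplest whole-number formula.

C6H10O5

mol C = 1.01 g CO₂ ÷ 44.009 g/mol = 0.02295 mol
mol H = 2 × 0.344 g H₂O ÷ 18.015 g/mol = 0.03819 mol
mass O = 0.619 − (0.2757 + 0.03850) = 0.3049 g → mol O = 0.3049 ÷ 15.999 = 0.01905 mol
Divide by the smallest (0.01905 mol): C 1.204, H 2.004, O 1.000
Multiplying each by 5 gives whole numbers: C 6.02, H 10.02, O 5.00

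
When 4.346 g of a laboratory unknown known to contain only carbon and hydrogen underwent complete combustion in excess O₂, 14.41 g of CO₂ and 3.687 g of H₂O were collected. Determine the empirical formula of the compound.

C4H5

mol C = 14.41 g CO₂ ÷ 44.009 g/mol = 0.32743 mol
mol H = 2 × 3.687 g H₂O ÷ 18.015 g/mol = 0.40933 mol
Divide by the smallest (0.32743 mol): C 1.000, H 1.250
Multiplying each by 4 gives whole numbers: C 4.00, H 5.00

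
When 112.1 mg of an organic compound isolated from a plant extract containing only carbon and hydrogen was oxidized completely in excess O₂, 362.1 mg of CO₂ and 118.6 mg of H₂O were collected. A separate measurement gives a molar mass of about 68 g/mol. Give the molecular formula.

mol C = 0.3621 g CO₂ ÷ 44.009 g/mol = 0.0082279 mol
mol H = 2 × 0.1186 g H₂O ÷ 18.015 g/mol = 0.013167 mol
Divide by the smallest (0.0082279 mol): C 1.000, H 1.600
Multiplying each by 5 gives whole numbers: C 5.00, H 8.00
Empirical formula: C5H8
Empirical-formula mass = 68.12 g/mol; 68 ÷ 68.12 ≈ 1, so the molecular formula is C5H8.

C5H8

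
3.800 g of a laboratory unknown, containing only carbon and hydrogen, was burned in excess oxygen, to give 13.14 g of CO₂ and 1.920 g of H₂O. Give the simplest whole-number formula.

C7H5

mol C = 13.14 g CO₂ ÷ 44.009 g/mol = 0.29858 mol
mol H = 2 × 1.920 g H₂O ÷ 18.015 g/mol = 0.21316 mol
Divide by the smallest (0.21316 mol): C 1.401, H 1.000
Multiplying each by 5 gives whole numbers: C 7.00, H 5.00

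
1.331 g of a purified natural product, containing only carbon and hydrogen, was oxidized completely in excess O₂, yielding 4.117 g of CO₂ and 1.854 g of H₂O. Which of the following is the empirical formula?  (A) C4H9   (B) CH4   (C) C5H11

mol C = 4.117 g CO₂ ÷ 44.009 g/mol = 0.093549 mol
mol H = 2 × 1.854 g H₂O ÷ 18.015 g/mol = 0.20583 mol
Divide by the smallest (0.093549 mol): C 1.000, H 2.200
Multiplying each by 5 gives whole numbers: C 5.00, H 11.00

(C) C5H11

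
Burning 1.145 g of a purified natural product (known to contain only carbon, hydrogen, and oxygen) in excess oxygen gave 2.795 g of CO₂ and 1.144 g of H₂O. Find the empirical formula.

C4H8O

mol C = 2.795 g CO₂ ÷ 44.009 g/mol = 0.063510 mol
mol H = 2 × 1.144 g H₂O ÷ 18.015 g/mol = 0.12701 mol
mass O = 1.145 − (0.76282 + 0.12802) = 0.25416 g → mol O = 0.25416 ÷ 15.999 = 0.015886 mol
Divide by the smallest (0.015886 mol): C 3.998, H 7.995, O 1.000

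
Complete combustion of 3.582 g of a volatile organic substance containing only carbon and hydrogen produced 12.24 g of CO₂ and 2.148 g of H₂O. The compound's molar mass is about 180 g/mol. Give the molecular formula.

mol C = 12.24 g CO₂ ÷ 44.009 g/mol = 0.27812 mol
mol H = 2 × 2.148 g H₂O ÷ 18.015 g/mol = 0.23847 mol
Divide by the smallest (0.23847 mol): C 1.166, H 1.000
Multiplying each by 6 gives whole numbers: C 7.00, H 6.00
Empirical formula: C7H6
Empirical-formula mass = 90.12 g/mol; 180 ÷ 90.12 ≈ 2, so the molecular formula is C14H12.

C14H12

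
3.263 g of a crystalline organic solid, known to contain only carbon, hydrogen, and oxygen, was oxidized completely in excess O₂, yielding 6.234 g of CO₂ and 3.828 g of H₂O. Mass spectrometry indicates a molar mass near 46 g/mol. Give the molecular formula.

C2H6O

mol C = 6.234 g CO₂ ÷ 44.009 g/mol = 0.14165 mol
mol H = 2 × 3.828 g H₂O ÷ 18.015 g/mol = 0.42498 mol
mass O = 3.263 − (1.7014 + 0.42838) = 1.1332 g → mol O = 1.1332 ÷ 15.999 = 0.070831 mol
Divide by the smallest (0.070831 mol): C 2.000, H 6.000, O 1.000
Empirical formula: C2H6O
Empirical-formula mass = 46.07 g/mol; 46 ÷ 46.07 ≈ 1, so the molecular formula is C2H6O.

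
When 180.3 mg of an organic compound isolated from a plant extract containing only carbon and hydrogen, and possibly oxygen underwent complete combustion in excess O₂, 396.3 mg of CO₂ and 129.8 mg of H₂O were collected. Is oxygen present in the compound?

mol C = 0.3963 g CO₂ ÷ 44.009 g/mol = 0.0090050 mol
mol H = 2 × 0.1298 g H₂O ÷ 18.015 g/mol = 0.014410 mol
C and H account for only 0.12268 g of the 0.1803 g sample; the remaining 0.057616 g must be oxygen.

yes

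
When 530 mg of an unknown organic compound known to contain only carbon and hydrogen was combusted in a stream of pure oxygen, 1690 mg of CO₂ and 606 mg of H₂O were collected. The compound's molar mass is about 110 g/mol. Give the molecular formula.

C8H14

mol C = 1.69 g CO₂ ÷ 44.009 g/mol = 0.03840 mol
mol H = 2 × 0.606 g H₂O ÷ 18.015 g/mol = 0.06728 mol
Divide by the smallest (0.03840 mol): C 1.000, H 1.752
Multiplying each by 4 gives whole numbers: C 4.00, H 7.01
Empirical formula: C4H7
Empirical-formula mass = 55.10 g/mol; 110 ÷ 55.10 ≈ 2, so the molecular formula is C8H14.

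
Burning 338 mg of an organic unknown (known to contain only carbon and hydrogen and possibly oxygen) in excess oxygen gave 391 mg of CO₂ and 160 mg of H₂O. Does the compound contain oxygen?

yes

mol C = 0.391 g CO₂ ÷ 44.009 g/mol = 0.008885 mol
mol H = 2 × 0.160 g H₂O ÷ 18.015 g/mol = 0.01776 mol
C and H account for only 0.1246 g of the 0.338 g sample; the remaining 0.2134 g must be oxygen.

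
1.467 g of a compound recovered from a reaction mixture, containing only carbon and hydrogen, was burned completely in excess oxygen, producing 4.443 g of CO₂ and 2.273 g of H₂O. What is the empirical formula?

C2H5

mol C = 4.443 g CO₂ ÷ 44.009 g/mol = 0.10096 mol
mol H = 2 × 2.273 g H₂O ÷ 18.015 g/mol = 0.25235 mol
Divide by the smallest (0.10096 mol): C 1.000, H 2.500
Multiplying each by 2 gives whole numbers: C 2.00, H 5.00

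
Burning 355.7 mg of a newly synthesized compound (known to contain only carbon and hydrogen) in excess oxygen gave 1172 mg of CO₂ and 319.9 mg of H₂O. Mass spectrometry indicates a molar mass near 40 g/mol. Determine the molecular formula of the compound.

mol C = 1.172 g CO₂ ÷ 44.009 g/mol = 0.026631 mol
mol H = 2 × 0.3199 g H₂O ÷ 18.015 g/mol = 0.035515 mol
Divide by the smallest (0.026631 mol): C 1.000, H 1.334
Multiplying each by 3 gives whole numbers: C 3.00, H 4.00
Empirical formula: C3H4
Empirical-formula mass = 40.06 g/mol; 40 ÷ 40.06 ≈ 1, so the molecular formula is C3H4.

C3H4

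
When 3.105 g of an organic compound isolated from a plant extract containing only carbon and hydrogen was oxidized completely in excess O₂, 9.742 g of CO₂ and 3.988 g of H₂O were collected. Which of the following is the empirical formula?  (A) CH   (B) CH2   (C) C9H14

(B) CH2

mol C = 9.742 g CO₂ ÷ 44.009 g/mol = 0.22136 mol
mol H = 2 × 3.988 g H₂O ÷ 18.015 g/mol = 0.44274 mol
Divide by the smallest (0.22136 mol): C 1.000, H 2.000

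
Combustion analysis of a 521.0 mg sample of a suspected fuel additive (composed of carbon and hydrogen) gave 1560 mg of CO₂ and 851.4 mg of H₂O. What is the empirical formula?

C3H8

mol C = 1.560 g CO₂ ÷ 44.009 g/mol = 0.035447 mol
mol H = 2 × 0.8514 g H₂O ÷ 18.015 g/mol = 0.094521 mol
Divide by the smallest (0.035447 mol): C 1.000, H 2.667
Multiplying each by 3 gives whole numbers: C 3.00, H 8.00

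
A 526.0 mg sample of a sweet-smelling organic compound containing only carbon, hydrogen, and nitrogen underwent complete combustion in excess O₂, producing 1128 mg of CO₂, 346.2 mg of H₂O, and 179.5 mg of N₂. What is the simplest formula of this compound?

C2H3N

mol C = 1.128 g CO₂ ÷ 44.009 g/mol = 0.025631 mol
mol H = 2 × 0.3462 g H₂O ÷ 18.015 g/mol = 0.038435 mol
mol N = 2 × 0.1795 g N₂ ÷ 28.014 g/mol = 0.012815 mol
Divide by the smallest (0.012815 mol): C 2.000, H 2.999, N 1.000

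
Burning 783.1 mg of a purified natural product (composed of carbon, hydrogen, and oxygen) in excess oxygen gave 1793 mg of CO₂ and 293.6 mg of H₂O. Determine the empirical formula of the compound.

C5H4O2

mol C = 1.793 g CO₂ ÷ 44.009 g/mol = 0.040742 mol
mol H = 2 × 0.2936 g H₂O ÷ 18.015 g/mol = 0.032595 mol
mass O = 0.7831 − (0.48935 + 0.032856) = 0.26090 g → mol O = 0.26090 ÷ 15.999 = 0.016307 mol
Divide by the smallest (0.016307 mol): C 2.498, H 1.999, O 1.000
Multiplying each by 2 gives whole numbers: C 5.00, H 4.00, O 2.00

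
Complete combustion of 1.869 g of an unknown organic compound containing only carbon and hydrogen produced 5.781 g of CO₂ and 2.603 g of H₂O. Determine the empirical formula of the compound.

mol C = 5.781 g CO₂ ÷ 44.009 g/mol = 0.13136 mol
mol H = 2 × 2.603 g H₂O ÷ 18.015 g/mol = 0.28898 mol
Divide by the smallest (0.13136 mol): C 1.000, H 2.200
Multiplying each by 5 gives whole numbers: C 5.00, H 11.00

C5H11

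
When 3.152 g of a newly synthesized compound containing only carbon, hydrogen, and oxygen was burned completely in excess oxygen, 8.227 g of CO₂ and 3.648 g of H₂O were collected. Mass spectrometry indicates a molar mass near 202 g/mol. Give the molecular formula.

C12H26O2

mol C = 8.227 g CO₂ ÷ 44.009 g/mol = 0.18694 mol
mol H = 2 × 3.648 g H₂O ÷ 18.015 g/mol = 0.40500 mol
mass O = 3.152 − (2.2453 + 0.40824) = 0.49844 g → mol O = 0.49844 ÷ 15.999 = 0.031154 mol
Divide by the smallest (0.031154 mol): C 6.000, H 13.000, O 1.000
Empirical formula: C6H13O
Empirical-formula mass = 101.17 g/mol; 202 ÷ 101.17 ≈ 2, so the molecular formula is C12H26O2.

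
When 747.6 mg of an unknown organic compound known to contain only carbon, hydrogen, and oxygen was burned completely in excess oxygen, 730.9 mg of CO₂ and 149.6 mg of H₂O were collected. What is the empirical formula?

CHO2

mol C = 0.7309 g CO₂ ÷ 44.009 g/mol = 0.016608 mol
mol H = 2 × 0.1496 g H₂O ÷ 18.015 g/mol = 0.016608 mol
mass O = 0.7476 − (0.19948 + 0.016741) = 0.53138 g → mol O = 0.53138 ÷ 15.999 = 0.033213 mol
Divide by the smallest (0.016608 mol): C 1.000, H 1.000, O 2.000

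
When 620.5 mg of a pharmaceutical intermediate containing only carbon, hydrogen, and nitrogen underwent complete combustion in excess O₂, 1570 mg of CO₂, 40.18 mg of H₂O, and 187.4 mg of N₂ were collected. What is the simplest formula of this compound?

mol C = 1.570 g CO₂ ÷ 44.009 g/mol = 0.035675 mol
mol H = 2 × 0.04018 g H₂O ÷ 18.015 g/mol = 0.0044607 mol
mol N = 2 × 0.1874 g N₂ ÷ 28.014 g/mol = 0.013379 mol
Divide by the smallest (0.0044607 mol): C 7.997, H 1.000, N 2.999

C8HN3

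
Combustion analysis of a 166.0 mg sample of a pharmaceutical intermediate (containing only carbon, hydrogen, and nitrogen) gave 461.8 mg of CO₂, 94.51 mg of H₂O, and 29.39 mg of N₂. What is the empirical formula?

mol C = 0.4618 g CO₂ ÷ 44.009 g/mol = 0.010493 mol
mol H = 2 × 0.09451 g H₂O ÷ 18.015 g/mol = 0.010492 mol
mol N = 2 × 0.02939 g N₂ ÷ 28.014 g/mol = 0.0020982 mol
Divide by the smallest (0.0020982 mol): C 5.001, H 5.001, N 1.000

C5H5N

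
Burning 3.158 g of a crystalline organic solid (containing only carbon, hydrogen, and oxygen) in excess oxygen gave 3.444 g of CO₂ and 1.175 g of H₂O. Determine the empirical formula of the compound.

mol C = 3.444 g CO₂ ÷ 44.009 g/mol = 0.078257 mol
mol H = 2 × 1.175 g H₂O ÷ 18.015 g/mol = 0.13045 mol
mass O = 3.158 − (0.93994 + 0.13149) = 2.0866 g → mol O = 2.0866 ÷ 15.999 = 0.13042 mol
Divide by the smallest (0.078257 mol): C 1.000, H 1.667, O 1.667
Multiplying each by 3 gives whole numbers: C 3.00, H 5.00, O 5.00

C3H5O5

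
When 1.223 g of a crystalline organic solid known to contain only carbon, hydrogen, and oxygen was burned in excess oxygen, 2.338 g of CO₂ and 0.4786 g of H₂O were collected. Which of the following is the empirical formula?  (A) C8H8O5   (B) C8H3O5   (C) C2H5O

mol C = 2.338 g CO₂ ÷ 44.009 g/mol = 0.053125 mol
mol H = 2 × 0.4786 g H₂O ÷ 18.015 g/mol = 0.053133 mol
mass O = 1.223 − (0.63809 + 0.053559) = 0.53135 g → mol O = 0.53135 ÷ 15.999 = 0.033212 mol
Divide by the smallest (0.033212 mol): C 1.600, H 1.600, O 1.000
Multiplying each by 5 gives whole numbers: C 8.00, H 8.00, O 5.00

(A) C8H8O5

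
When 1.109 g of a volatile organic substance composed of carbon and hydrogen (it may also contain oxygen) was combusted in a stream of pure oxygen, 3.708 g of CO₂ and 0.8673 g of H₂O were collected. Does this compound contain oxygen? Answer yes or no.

mol C = 3.708 g CO₂ ÷ 44.009 g/mol = 0.084255 mol
mol H = 2 × 0.8673 g H₂O ÷ 18.015 g/mol = 0.096286 mol
C and H together account for 1.1090 g — essentially the entire 1.109 g sample — so the compound contains no oxygen.

no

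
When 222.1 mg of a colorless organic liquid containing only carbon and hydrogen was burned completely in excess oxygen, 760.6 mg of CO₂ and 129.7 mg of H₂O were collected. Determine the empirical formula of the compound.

C6H5

mol C = 0.7606 g CO₂ ÷ 44.009 g/mol = 0.017283 mol
mol H = 2 × 0.1297 g H₂O ÷ 18.015 g/mol = 0.014399 mol
Divide by the smallest (0.014399 mol): C 1.200, H 1.000
Multiplying each by 5 gives whole numbers: C 6.00, H 5.00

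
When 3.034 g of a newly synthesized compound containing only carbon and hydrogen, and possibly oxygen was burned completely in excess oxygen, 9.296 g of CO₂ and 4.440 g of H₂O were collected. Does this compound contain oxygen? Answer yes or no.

mol C = 9.296 g CO₂ ÷ 44.009 g/mol = 0.21123 mol
mol H = 2 × 4.440 g H₂O ÷ 18.015 g/mol = 0.49292 mol
C and H together account for 3.0339 g — essentially the entire 3.034 g sample — so the compound contains no oxygen.

no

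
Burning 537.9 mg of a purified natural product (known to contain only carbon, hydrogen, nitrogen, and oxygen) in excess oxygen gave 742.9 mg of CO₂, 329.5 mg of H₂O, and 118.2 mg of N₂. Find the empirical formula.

mol C = 0.7429 g CO₂ ÷ 44.009 g/mol = 0.016881 mol
mol H = 2 × 0.3295 g H₂O ÷ 18.015 g/mol = 0.036581 mol
mol N = 2 × 0.1182 g N₂ ÷ 28.014 g/mol = 0.0084386 mol
mass O = 0.5379 − (0.20275 + 0.036873 + 0.11820) = 0.18007 g → mol O = 0.18007 ÷ 15.999 = 0.011255 mol
Divide by the smallest (0.0084386 mol): C 2.000, H 4.335, N 1.000, O 1.334
Multiplying each by 3 gives whole numbers: C 6.00, H 13.00, N 3.00, O 4.00

C6H13N3O4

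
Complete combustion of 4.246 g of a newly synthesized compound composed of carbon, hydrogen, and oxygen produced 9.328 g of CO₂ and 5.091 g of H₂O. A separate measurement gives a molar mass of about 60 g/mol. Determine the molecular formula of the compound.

mol C = 9.328 g CO₂ ÷ 44.009 g/mol = 0.21196 mol
mol H = 2 × 5.091 g H₂O ÷ 18.015 g/mol = 0.56520 mol
mass O = 4.246 − (2.5458 + 0.56972) = 1.1305 g → mol O = 1.1305 ÷ 15.999 = 0.070659 mol
Divide by the smallest (0.070659 mol): C 3.000, H 7.999, O 1.000
Empirical formula: C3H8O
Empirical-formula mass = 60.10 g/mol; 60 ÷ 60.10 ≈ 1, so the molecular formula is C3H8O.

C3H8O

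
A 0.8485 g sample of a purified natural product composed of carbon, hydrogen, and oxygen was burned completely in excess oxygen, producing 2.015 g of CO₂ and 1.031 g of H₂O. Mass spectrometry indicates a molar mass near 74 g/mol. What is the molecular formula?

C4H10O

mol C = 2.015 g CO₂ ÷ 44.009 g/mol = 0.045786 mol
mol H = 2 × 1.031 g H₂O ÷ 18.015 g/mol = 0.11446 mol
mass O = 0.8485 − (0.54994 + 0.11538) = 0.18319 g → mol O = 0.18319 ÷ 15.999 = 0.011450 mol
Divide by the smallest (0.011450 mol): C 3.999, H 9.997, O 1.000
Empirical formula: C4H10O
Empirical-formula mass = 74.12 g/mol; 74 ÷ 74.12 ≈ 1, so the molecular formula is C4H10O.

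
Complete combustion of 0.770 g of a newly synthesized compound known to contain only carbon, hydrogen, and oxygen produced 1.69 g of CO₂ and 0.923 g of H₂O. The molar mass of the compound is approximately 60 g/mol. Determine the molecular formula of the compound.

mol C = 1.69 g CO₂ ÷ 44.009 g/mol = 0.03840 mol
mol H = 2 × 0.923 g H₂O ÷ 18.015 g/mol = 0.1025 mol
mass O = 0.770 − (0.4612 + 0.1033) = 0.2055 g → mol O = 0.2055 ÷ 15.999 = 0.01284 mol
Divide by the smallest (0.01284 mol): C 2.990, H 7.979, O 1.000
Empirical formula: C3H8O
Empirical-formula mass = 60.10 g/mol; 60 ÷ 60.10 ≈ 1, so the molecular formula is C3H8O.

C3H8O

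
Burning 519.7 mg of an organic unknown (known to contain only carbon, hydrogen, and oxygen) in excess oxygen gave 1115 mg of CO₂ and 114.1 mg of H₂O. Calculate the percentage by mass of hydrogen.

2.46%

mol C = 1.115 g CO₂ ÷ 44.009 g/mol = 0.025336 mol
mol H = 2 × 0.1141 g H₂O ÷ 18.015 g/mol = 0.012667 mol
mass O = 0.5197 − (0.30431 + 0.012769) = 0.20262 g → mol O = 0.20262 ÷ 15.999 = 0.012665 mol
mass % H = 0.012769 g ÷ 0.5197 g × 100%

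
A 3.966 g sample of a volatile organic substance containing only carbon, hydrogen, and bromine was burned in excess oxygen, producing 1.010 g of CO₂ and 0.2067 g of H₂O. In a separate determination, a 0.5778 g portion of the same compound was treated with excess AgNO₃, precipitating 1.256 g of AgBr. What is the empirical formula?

mol C = 1.010 g CO₂ ÷ 44.009 g/mol = 0.022950 mol
mol H = 2 × 0.2067 g H₂O ÷ 18.015 g/mol = 0.022948 mol
From the AgBr data: mol Br per gram of compound = (1.256 ÷ 187.772) ÷ 0.5778 = 0.011577 mol/g, so in the 3.966 g combustion sample mol Br = 0.045913 mol
Divide by the smallest (0.022948 mol): C 1.000, H 1.000, Br 2.001

CHBr2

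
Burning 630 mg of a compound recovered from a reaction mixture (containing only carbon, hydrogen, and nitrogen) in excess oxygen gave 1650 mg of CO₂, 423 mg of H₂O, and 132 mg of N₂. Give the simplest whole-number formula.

mol C = 1.65 g CO₂ ÷ 44.009 g/mol = 0.03749 mol
mol H = 2 × 0.423 g H₂O ÷ 18.015 g/mol = 0.04696 mol
mol N = 2 × 0.132 g N₂ ÷ 28.014 g/mol = 0.009424 mol
Divide by the smallest (0.009424 mol): C 3.978, H 4.983, N 1.000

C4H5N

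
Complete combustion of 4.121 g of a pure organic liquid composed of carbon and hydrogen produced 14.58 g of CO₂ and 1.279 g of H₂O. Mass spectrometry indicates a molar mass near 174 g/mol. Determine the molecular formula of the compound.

C14H6

mol C = 14.58 g CO₂ ÷ 44.009 g/mol = 0.33130 mol
mol H = 2 × 1.279 g H₂O ÷ 18.015 g/mol = 0.14199 mol
Divide by the smallest (0.14199 mol): C 2.333, H 1.000
Multiplying each by 3 gives whole numbers: C 7.00, H 3.00
Empirical formula: C7H3
Empirical-formula mass = 87.10 g/mol; 174 ÷ 87.10 ≈ 2, so the molecular formula is C14H6.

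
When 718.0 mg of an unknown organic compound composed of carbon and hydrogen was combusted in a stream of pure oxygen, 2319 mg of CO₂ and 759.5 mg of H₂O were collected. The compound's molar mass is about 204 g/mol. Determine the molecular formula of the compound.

C15H24

mol C = 2.319 g CO₂ ÷ 44.009 g/mol = 0.052694 mol
mol H = 2 × 0.7595 g H₂O ÷ 18.015 g/mol = 0.084319 mol
Divide by the smallest (0.052694 mol): C 1.000, H 1.600
Multiplying each by 5 gives whole numbers: C 5.00, H 8.00
Empirical formula: C5H8
Empirical-formula mass = 68.12 g/mol; 204 ÷ 68.12 ≈ 3, so the molecular formula is C15H24.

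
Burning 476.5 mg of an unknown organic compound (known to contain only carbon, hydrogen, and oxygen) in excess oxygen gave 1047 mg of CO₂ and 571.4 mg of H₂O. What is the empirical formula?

mol C = 1.047 g CO₂ ÷ 44.009 g/mol = 0.023791 mol
mol H = 2 × 0.5714 g H₂O ÷ 18.015 g/mol = 0.063436 mol
mass O = 0.4765 − (0.28575 + 0.063944) = 0.12681 g → mol O = 0.12681 ÷ 15.999 = 0.0079260 mol
Divide by the smallest (0.0079260 mol): C 3.002, H 8.004, O 1.000

C3H8O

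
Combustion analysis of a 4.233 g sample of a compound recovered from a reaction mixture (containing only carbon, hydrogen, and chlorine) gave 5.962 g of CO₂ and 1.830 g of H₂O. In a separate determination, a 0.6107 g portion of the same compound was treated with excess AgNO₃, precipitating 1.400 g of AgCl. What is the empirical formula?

C2H3Cl

mol C = 5.962 g CO₂ ÷ 44.009 g/mol = 0.13547 mol
mol H = 2 × 1.830 g H₂O ÷ 18.015 g/mol = 0.20316 mol
From the AgCl data: mol Cl per gram of compound = (1.400 ÷ 143.318) ÷ 0.6107 = 0.015996 mol/g, so in the 4.233 g combustion sample mol Cl = 0.067709 mol
Divide by the smallest (0.067709 mol): C 2.001, H 3.001, Cl 1.000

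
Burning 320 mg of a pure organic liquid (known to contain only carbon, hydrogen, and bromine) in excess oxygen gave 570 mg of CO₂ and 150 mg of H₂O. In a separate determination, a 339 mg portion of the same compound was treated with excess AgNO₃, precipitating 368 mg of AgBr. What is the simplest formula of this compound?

mol C = 0.570 g CO₂ ÷ 44.009 g/mol = 0.01295 mol
mol H = 2 × 0.150 g H₂O ÷ 18.015 g/mol = 0.01665 mol
From the AgBr data: mol Br per gram of compound = (0.368 ÷ 187.772) ÷ 0.339 = 0.005781 mol/g, so in the 0.320 g combustion sample mol Br = 0.001850 mol
Divide by the smallest (0.001850 mol): C 7.001, H 9.002, Br 1.000

C7H9Br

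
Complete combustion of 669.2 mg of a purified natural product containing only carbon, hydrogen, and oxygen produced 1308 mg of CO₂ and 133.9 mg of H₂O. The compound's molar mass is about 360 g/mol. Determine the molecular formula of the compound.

mol C = 1.308 g CO₂ ÷ 44.009 g/mol = 0.029721 mol
mol H = 2 × 0.1339 g H₂O ÷ 18.015 g/mol = 0.014865 mol
mass O = 0.6692 − (0.35698 + 0.014984) = 0.29723 g → mol O = 0.29723 ÷ 15.999 = 0.018578 mol
Divide by the smallest (0.014865 mol): C 1.999, H 1.000, O 1.250
Multiplying each by 4 gives whole numbers: C 8.00, H 4.00, O 5.00
Empirical formula: C8H4O5
Empirical-formula mass = 180.12 g/mol; 360 ÷ 180.12 ≈ 2, so the molecular formula is C16H8O10.

C16H8O10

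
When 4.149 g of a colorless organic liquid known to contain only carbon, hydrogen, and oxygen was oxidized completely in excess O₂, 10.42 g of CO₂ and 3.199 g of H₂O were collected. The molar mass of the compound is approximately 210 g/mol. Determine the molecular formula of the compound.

mol C = 10.42 g CO₂ ÷ 44.009 g/mol = 0.23677 mol
mol H = 2 × 3.199 g H₂O ÷ 18.015 g/mol = 0.35515 mol
mass O = 4.149 − (2.8438 + 0.35799) = 0.94717 g → mol O = 0.94717 ÷ 15.999 = 0.059202 mol
Divide by the smallest (0.059202 mol): C 3.999, H 5.999, O 1.000
Empirical formula: C4H6O
Empirical-formula mass = 70.09 g/mol; 210 ÷ 70.09 ≈ 3, so the molecular formula is C12H18O3.

C12H18O3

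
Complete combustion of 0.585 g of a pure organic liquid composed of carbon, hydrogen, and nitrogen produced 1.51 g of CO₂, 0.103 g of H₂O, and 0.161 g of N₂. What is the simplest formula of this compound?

mol C = 1.51 g CO₂ ÷ 44.009 g/mol = 0.03431 mol
mol H = 2 × 0.103 g H₂O ÷ 18.015 g/mol = 0.01143 mol
mol N = 2 × 0.161 g N₂ ÷ 28.014 g/mol = 0.01149 mol
Divide by the smallest (0.01143 mol): C 3.001, H 1.000, N 1.005

C3HN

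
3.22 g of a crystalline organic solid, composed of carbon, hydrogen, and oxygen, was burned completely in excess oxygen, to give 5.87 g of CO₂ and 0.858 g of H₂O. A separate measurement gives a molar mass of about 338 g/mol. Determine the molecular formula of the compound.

C14H10O10

mol C = 5.87 g CO₂ ÷ 44.009 g/mol = 0.1334 mol
mol H = 2 × 0.858 g H₂O ÷ 18.015 g/mol = 0.09525 mol
mass O = 3.22 − (1.602 + 0.09602) = 1.522 g → mol O = 1.522 ÷ 15.999 = 0.09513 mol
Divide by the smallest (0.09513 mol): C 1.402, H 1.001, O 1.000
Multiplying each by 5 gives whole numbers: C 7.01, H 5.01, O 5.00
Empirical formula: C7H5O5
Empirical-formula mass = 169.11 g/mol; 338 ÷ 169.11 ≈ 2, so the molecular formula is C14H10O10.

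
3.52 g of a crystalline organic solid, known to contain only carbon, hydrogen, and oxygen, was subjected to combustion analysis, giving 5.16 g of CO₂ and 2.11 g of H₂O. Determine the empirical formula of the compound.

CH2O

mol C = 5.16 g CO₂ ÷ 44.009 g/mol = 0.1172 mol
mol H = 2 × 2.11 g H₂O ÷ 18.015 g/mol = 0.2342 mol
mass O = 3.52 − (1.408 + 0.2361) = 1.876 g → mol O = 1.876 ÷ 15.999 = 0.1172 mol
Divide by the smallest (0.1172 mol): C 1.000, H 1.998, O 1.000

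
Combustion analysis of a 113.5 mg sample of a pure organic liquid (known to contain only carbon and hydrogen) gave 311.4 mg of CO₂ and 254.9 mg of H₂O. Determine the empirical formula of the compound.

mol C = 0.3114 g CO₂ ÷ 44.009 g/mol = 0.0070758 mol
mol H = 2 × 0.2549 g H₂O ÷ 18.015 g/mol = 0.028299 mol
Divide by the smallest (0.0070758 mol): C 1.000, H 3.999

CH4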